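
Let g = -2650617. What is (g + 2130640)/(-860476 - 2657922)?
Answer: 519977/3518398 ≈ 0.14779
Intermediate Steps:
(g + 2130640)/(-860476 - 2657922) = (-2650617 + 2130640)/(-860476 - 2657922) = -519977/(-3518398) = -519977*(-1/3518398) = 519977/3518398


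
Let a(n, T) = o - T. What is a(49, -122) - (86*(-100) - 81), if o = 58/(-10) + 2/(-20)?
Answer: 87971/10 ≈ 8797.1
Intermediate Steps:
o = -59/10 (o = 58*(-⅒) + 2*(-1/20) = -29/5 - ⅒ = -59/10 ≈ -5.9000)
a(n, T) = -59/10 - T
a(49, -122) - (86*(-100) - 81) = (-59/10 - 1*(-122)) - (86*(-100) - 81) = (-59/10 + 122) - (-8600 - 81) = 1161/10 - 1*(-8681) = 1161/10 + 8681 = 87971/10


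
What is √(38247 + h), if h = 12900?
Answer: 3*√5683 ≈ 226.16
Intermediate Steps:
√(38247 + h) = √(38247 + 12900) = √51147 = 3*√5683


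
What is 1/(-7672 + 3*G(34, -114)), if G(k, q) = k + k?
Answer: -1/7468 ≈ -0.00013390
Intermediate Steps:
G(k, q) = 2*k
1/(-7672 + 3*G(34, -114)) = 1/(-7672 + 3*(2*34)) = 1/(-7672 + 3*68) = 1/(-7672 + 204) = 1/(-7468) = -1/7468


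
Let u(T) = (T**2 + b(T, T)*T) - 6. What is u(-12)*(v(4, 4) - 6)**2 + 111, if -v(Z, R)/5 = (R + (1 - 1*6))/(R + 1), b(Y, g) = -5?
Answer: 5061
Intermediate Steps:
v(Z, R) = -5*(-5 + R)/(1 + R) (v(Z, R) = -5*(R + (1 - 1*6))/(R + 1) = -5*(R + (1 - 6))/(1 + R) = -5*(R - 5)/(1 + R) = -5*(-5 + R)/(1 + R))
u(T) = -6 + T**2 - 5*T (u(T) = (T**2 - 5*T) - 6 = -6 + T**2 - 5*T)
u(-12)*(v(4, 4) - 6)**2 + 111 = (-6 + (-12)**2 - 5*(-12))*(5*(5 - 1*4)/(1 + 4) - 6)**2 + 111 = (-6 + 144 + 60)*(5*(5 - 4)/5 - 6)**2 + 111 = 198*(5*(1/5)*1 - 6)**2 + 111 = 198*(1 - 6)**2 + 111 = 198*(-5)**2 + 111 = 198*25 + 111 = 4950 + 111 = 5061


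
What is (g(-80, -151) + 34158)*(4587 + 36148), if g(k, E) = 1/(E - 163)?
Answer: 436907764085/314 ≈ 1.3914e+9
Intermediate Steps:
g(k, E) = 1/(-163 + E)
(g(-80, -151) + 34158)*(4587 + 36148) = (1/(-163 - 151) + 34158)*(4587 + 36148) = (1/(-314) + 34158)*40735 = (-1/314 + 34158)*40735 = (10725611/314)*40735 = 436907764085/314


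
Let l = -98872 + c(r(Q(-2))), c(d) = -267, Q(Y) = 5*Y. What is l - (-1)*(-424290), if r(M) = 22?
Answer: -523429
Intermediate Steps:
l = -99139 (l = -98872 - 267 = -99139)
l - (-1)*(-424290) = -99139 - (-1)*(-424290) = -99139 - 1*424290 = -99139 - 424290 = -523429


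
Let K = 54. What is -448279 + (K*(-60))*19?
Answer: -509839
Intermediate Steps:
-448279 + (K*(-60))*19 = -448279 + (54*(-60))*19 = -448279 - 3240*19 = -448279 - 61560 = -509839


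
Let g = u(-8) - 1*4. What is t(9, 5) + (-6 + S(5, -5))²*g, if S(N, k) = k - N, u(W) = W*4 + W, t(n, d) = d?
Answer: -11259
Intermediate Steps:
u(W) = 5*W (u(W) = 4*W + W = 5*W)
g = -44 (g = 5*(-8) - 1*4 = -40 - 4 = -44)
t(9, 5) + (-6 + S(5, -5))²*g = 5 + (-6 + (-5 - 1*5))²*(-44) = 5 + (-6 + (-5 - 5))²*(-44) = 5 + (-6 - 10)²*(-44) = 5 + (-16)²*(-44) = 5 + 256*(-44) = 5 - 11264 = -11259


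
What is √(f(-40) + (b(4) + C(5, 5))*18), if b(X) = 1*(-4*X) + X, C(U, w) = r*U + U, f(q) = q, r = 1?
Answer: 2*I*√19 ≈ 8.7178*I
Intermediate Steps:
C(U, w) = 2*U (C(U, w) = 1*U + U = U + U = 2*U)
b(X) = -3*X (b(X) = -4*X + X = -3*X)
√(f(-40) + (b(4) + C(5, 5))*18) = √(-40 + (-3*4 + 2*5)*18) = √(-40 + (-12 + 10)*18) = √(-40 - 2*18) = √(-40 - 36) = √(-76) = 2*I*√19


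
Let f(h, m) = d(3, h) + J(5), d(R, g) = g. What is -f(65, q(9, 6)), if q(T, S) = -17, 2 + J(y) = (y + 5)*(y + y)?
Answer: -163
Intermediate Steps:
J(y) = -2 + 2*y*(5 + y) (J(y) = -2 + (y + 5)*(y + y) = -2 + (5 + y)*(2*y) = -2 + 2*y*(5 + y))
f(h, m) = 98 + h (f(h, m) = h + (-2 + 2*5² + 10*5) = h + (-2 + 2*25 + 50) = h + (-2 + 50 + 50) = h + 98 = 98 + h)
-f(65, q(9, 6)) = -(98 + 65) = -1*163 = -163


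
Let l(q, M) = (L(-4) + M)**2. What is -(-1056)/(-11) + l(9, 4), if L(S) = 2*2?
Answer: -32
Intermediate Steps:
L(S) = 4
l(q, M) = (4 + M)**2
-(-1056)/(-11) + l(9, 4) = -(-1056)/(-11) + (4 + 4)**2 = -(-1056)*(-1)/11 + 8**2 = -96*1 + 64 = -96 + 64 = -32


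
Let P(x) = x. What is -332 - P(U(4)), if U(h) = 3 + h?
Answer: -339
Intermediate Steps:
-332 - P(U(4)) = -332 - (3 + 4) = -332 - 1*7 = -332 - 7 = -339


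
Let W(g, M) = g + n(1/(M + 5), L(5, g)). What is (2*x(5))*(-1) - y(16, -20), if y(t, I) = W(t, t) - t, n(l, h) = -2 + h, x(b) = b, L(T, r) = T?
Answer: -13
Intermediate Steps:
W(g, M) = 3 + g (W(g, M) = g + (-2 + 5) = g + 3 = 3 + g)
y(t, I) = 3 (y(t, I) = (3 + t) - t = 3)
(2*x(5))*(-1) - y(16, -20) = (2*5)*(-1) - 1*3 = 10*(-1) - 3 = -10 - 3 = -13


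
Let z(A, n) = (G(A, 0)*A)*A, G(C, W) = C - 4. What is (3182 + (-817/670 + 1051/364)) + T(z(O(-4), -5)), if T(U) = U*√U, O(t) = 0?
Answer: 388216471/121940 ≈ 3183.7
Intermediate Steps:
G(C, W) = -4 + C
z(A, n) = A²*(-4 + A) (z(A, n) = ((-4 + A)*A)*A = (A*(-4 + A))*A = A²*(-4 + A))
T(U) = U^(3/2)
(3182 + (-817/670 + 1051/364)) + T(z(O(-4), -5)) = (3182 + (-817/670 + 1051/364)) + (0²*(-4 + 0))^(3/2) = (3182 + (-817*1/670 + 1051*(1/364))) + (0*(-4))^(3/2) = (3182 + (-817/670 + 1051/364)) + 0^(3/2) = (3182 + 203391/121940) + 0 = 388216471/121940 + 0 = 388216471/121940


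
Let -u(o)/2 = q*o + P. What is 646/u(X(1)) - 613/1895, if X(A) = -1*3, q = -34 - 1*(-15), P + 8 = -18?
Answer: -631088/58745 ≈ -10.743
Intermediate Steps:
P = -26 (P = -8 - 18 = -26)
q = -19 (q = -34 + 15 = -19)
X(A) = -3
u(o) = 52 + 38*o (u(o) = -2*(-19*o - 26) = -2*(-26 - 19*o) = 52 + 38*o)
646/u(X(1)) - 613/1895 = 646/(52 + 38*(-3)) - 613/1895 = 646/(52 - 114) - 613*1/1895 = 646/(-62) - 613/1895 = 646*(-1/62) - 613/1895 = -323/31 - 613/1895 = -631088/58745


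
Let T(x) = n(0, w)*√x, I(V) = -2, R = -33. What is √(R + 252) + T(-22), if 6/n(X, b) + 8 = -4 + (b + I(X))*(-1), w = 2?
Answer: √219 - I*√22/2 ≈ 14.799 - 2.3452*I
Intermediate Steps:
n(X, b) = 6/(-10 - b) (n(X, b) = 6/(-8 + (-4 + (b - 2)*(-1))) = 6/(-8 + (-4 + (-2 + b)*(-1))) = 6/(-8 + (-4 + (2 - b))) = 6/(-8 + (-2 - b)) = 6/(-10 - b))
T(x) = -√x/2 (T(x) = (-6/(10 + 2))*√x = (-6/12)*√x = (-6*1/12)*√x = -√x/2)
√(R + 252) + T(-22) = √(-33 + 252) - I*√22/2 = √219 - I*√22/2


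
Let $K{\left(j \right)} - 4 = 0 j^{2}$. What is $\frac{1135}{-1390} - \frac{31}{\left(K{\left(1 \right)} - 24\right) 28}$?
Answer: $- \frac{59251}{77840} \approx -0.76119$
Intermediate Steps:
$K{\left(j \right)} = 4$ ($K{\left(j \right)} = 4 + 0 j^{2} = 4 + 0 = 4$)
$\frac{1135}{-1390} - \frac{31}{\left(K{\left(1 \right)} - 24\right) 28} = \frac{1135}{-1390} - \frac{31}{\left(4 - 24\right) 28} = 1135 \left(- \frac{1}{1390}\right) - \frac{31}{\left(-20\right) 28} = - \frac{227}{278} - \frac{31}{-560} = - \frac{227}{278} - - \frac{31}{560} = - \frac{227}{278} + \frac{31}{560} = - \frac{59251}{77840}$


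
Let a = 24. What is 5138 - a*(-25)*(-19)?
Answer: -6262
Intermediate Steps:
5138 - a*(-25)*(-19) = 5138 - 24*(-25)*(-19) = 5138 - (-600)*(-19) = 5138 - 1*11400 = 5138 - 11400 = -6262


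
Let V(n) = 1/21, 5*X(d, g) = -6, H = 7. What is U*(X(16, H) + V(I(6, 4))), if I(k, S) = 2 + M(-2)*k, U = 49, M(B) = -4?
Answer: -847/15 ≈ -56.467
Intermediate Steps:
X(d, g) = -6/5 (X(d, g) = (⅕)*(-6) = -6/5)
I(k, S) = 2 - 4*k
V(n) = 1/21 (V(n) = 1*(1/21) = 1/21)
U*(X(16, H) + V(I(6, 4))) = 49*(-6/5 + 1/21) = 49*(-121/105) = -847/15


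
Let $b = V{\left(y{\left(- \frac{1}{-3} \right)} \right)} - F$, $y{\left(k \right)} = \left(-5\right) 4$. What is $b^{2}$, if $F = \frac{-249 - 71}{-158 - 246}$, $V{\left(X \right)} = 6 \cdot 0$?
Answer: $\frac{6400}{10201} \approx 0.62739$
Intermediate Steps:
$y{\left(k \right)} = -20$
$V{\left(X \right)} = 0$
$F = \frac{80}{101}$ ($F = - \frac{320}{-404} = \left(-320\right) \left(- \frac{1}{404}\right) = \frac{80}{101} \approx 0.79208$)
$b = - \frac{80}{101}$ ($b = 0 - \frac{80}{101} = - \frac{80}{101} \approx -0.79208$)
$b^{2} = \left(- \frac{80}{101}\right)^{2} = \frac{6400}{10201}$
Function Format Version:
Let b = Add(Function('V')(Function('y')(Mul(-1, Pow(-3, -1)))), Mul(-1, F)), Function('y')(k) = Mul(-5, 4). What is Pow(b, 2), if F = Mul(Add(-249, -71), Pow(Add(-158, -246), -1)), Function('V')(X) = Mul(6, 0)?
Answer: Rational(6400, 10201) ≈ 0.62739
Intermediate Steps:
Function('y')(k) = -20
Function('V')(X) = 0
F = Rational(80, 101) (F = Mul(-320, Pow(-404, -1)) = Mul(-320, Rational(-1, 404)) = Rational(80, 101) ≈ 0.79208)
b = Rational(-80, 101) (b = Add(0, Mul(-1, Rational(80, 101))) = Add(0, Rational(-80, 101)) = Rational(-80, 101) ≈ -0.79208)
Pow(b, 2) = Pow(Rational(-80, 101), 2) = Rational(6400, 10201)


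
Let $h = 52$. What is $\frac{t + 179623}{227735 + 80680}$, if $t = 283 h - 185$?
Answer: $\frac{64718}{102805} \approx 0.62952$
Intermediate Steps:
$t = 14531$ ($t = 283 \cdot 52 - 185 = 14716 - 185 = 14531$)
$\frac{t + 179623}{227735 + 80680} = \frac{14531 + 179623}{227735 + 80680} = \frac{194154}{308415} = 194154 \cdot \frac{1}{308415} = \frac{64718}{102805}$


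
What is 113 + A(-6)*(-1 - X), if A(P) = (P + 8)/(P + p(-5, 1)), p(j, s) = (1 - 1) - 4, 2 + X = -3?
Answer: 561/5 ≈ 112.20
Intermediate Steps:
X = -5 (X = -2 - 3 = -5)
p(j, s) = -4 (p(j, s) = 0 - 4 = -4)
A(P) = (8 + P)/(-4 + P) (A(P) = (P + 8)/(P - 4) = (8 + P)/(-4 + P))
113 + A(-6)*(-1 - X) = 113 + ((8 - 6)/(-4 - 6))*(-1 - 1*(-5)) = 113 + (2/(-10))*(-1 + 5) = 113 - 1/10*2*4 = 113 - 1/5*4 = 113 - 4/5 = 561/5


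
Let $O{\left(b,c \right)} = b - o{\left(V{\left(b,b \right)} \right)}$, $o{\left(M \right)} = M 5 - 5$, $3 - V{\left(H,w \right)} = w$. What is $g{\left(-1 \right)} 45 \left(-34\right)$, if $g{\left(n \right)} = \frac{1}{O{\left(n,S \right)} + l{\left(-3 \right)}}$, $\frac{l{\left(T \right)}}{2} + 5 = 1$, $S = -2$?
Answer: $\frac{255}{4} \approx 63.75$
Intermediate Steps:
$V{\left(H,w \right)} = 3 - w$
$l{\left(T \right)} = -8$ ($l{\left(T \right)} = -10 + 2 \cdot 1 = -10 + 2 = -8$)
$o{\left(M \right)} = -5 + 5 M$ ($o{\left(M \right)} = 5 M - 5 = -5 + 5 M$)
$O{\left(b,c \right)} = -10 + 6 b$ ($O{\left(b,c \right)} = b - \left(-5 + 5 \left(3 - b\right)\right) = b - \left(-5 - \left(-15 + 5 b\right)\right) = b - \left(10 - 5 b\right) = b + \left(-10 + 5 b\right) = -10 + 6 b$)
$g{\left(n \right)} = \frac{1}{-18 + 6 n}$ ($g{\left(n \right)} = \frac{1}{\left(-10 + 6 n\right) - 8} = \frac{1}{-18 + 6 n}$)
$g{\left(-1 \right)} 45 \left(-34\right) = \frac{1}{6 \left(-3 - 1\right)} 45 \left(-34\right) = \frac{1}{6 \left(-4\right)} 45 \left(-34\right) = \frac{1}{6} \left(- \frac{1}{4}\right) 45 \left(-34\right) = \left(- \frac{1}{24}\right) 45 \left(-34\right) = \left(- \frac{15}{8}\right) \left(-34\right) = \frac{255}{4}$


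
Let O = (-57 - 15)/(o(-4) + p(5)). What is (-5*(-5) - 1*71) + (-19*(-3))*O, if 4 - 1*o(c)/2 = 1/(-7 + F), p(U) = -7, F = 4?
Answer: -12542/5 ≈ -2508.4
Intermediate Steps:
o(c) = 26/3 (o(c) = 8 - 2/(-7 + 4) = 8 - 2/(-3) = 8 - 2*(-⅓) = 8 + ⅔ = 26/3)
O = -216/5 (O = (-57 - 15)/(26/3 - 7) = -72/5/3 = -72*⅗ = -216/5 ≈ -43.200)
(-5*(-5) - 1*71) + (-19*(-3))*O = (-5*(-5) - 1*71) - 19*(-3)*(-216/5) = (25 - 71) + 57*(-216/5) = -46 - 12312/5 = -12542/5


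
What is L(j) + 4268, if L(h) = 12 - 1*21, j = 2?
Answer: 4259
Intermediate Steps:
L(h) = -9 (L(h) = 12 - 21 = -9)
L(j) + 4268 = -9 + 4268 = 4259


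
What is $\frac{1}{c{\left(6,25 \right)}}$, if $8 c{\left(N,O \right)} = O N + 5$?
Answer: $\frac{8}{155} \approx 0.051613$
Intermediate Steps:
$c{\left(N,O \right)} = \frac{5}{8} + \frac{N O}{8}$ ($c{\left(N,O \right)} = \frac{O N + 5}{8} = \frac{N O + 5}{8} = \frac{5 + N O}{8} = \frac{5}{8} + \frac{N O}{8}$)
$\frac{1}{c{\left(6,25 \right)}} = \frac{1}{\frac{5}{8} + \frac{1}{8} \cdot 6 \cdot 25} = \frac{1}{\frac{5}{8} + \frac{75}{4}} = \frac{1}{\frac{155}{8}} = \frac{8}{155}$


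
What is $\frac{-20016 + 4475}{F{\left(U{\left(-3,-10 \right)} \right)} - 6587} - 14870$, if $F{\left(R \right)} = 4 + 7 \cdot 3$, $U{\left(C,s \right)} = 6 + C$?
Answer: $- \frac{97561399}{6562} \approx -14868.0$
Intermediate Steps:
$F{\left(R \right)} = 25$ ($F{\left(R \right)} = 4 + 21 = 25$)
$\frac{-20016 + 4475}{F{\left(U{\left(-3,-10 \right)} \right)} - 6587} - 14870 = \frac{-20016 + 4475}{25 - 6587} - 14870 = - \frac{15541}{-6562} - 14870 = \left(-15541\right) \left(- \frac{1}{6562}\right) - 14870 = \frac{15541}{6562} - 14870 = - \frac{97561399}{6562}$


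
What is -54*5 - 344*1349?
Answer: -464326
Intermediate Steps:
-54*5 - 344*1349 = -270 - 464056 = -464326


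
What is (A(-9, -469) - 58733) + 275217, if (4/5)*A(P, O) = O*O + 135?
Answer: 491604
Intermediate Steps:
A(P, O) = 675/4 + 5*O²/4 (A(P, O) = 5*(O*O + 135)/4 = 5*(O² + 135)/4 = 5*(135 + O²)/4 = 675/4 + 5*O²/4)
(A(-9, -469) - 58733) + 275217 = ((675/4 + (5/4)*(-469)²) - 58733) + 275217 = ((675/4 + (5/4)*219961) - 58733) + 275217 = ((675/4 + 1099805/4) - 58733) + 275217 = (275120 - 58733) + 275217 = 216387 + 275217 = 491604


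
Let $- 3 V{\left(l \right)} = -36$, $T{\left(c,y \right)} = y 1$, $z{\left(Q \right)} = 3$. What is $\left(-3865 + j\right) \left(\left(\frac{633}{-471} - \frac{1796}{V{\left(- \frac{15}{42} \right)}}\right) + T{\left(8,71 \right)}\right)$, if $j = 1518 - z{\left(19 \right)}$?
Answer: $\frac{88559750}{471} \approx 1.8803 \cdot 10^{5}$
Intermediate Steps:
$T{\left(c,y \right)} = y$
$V{\left(l \right)} = 12$ ($V{\left(l \right)} = \left(- \frac{1}{3}\right) \left(-36\right) = 12$)
$j = 1515$ ($j = 1518 - 3 = 1515$)
$\left(-3865 + j\right) \left(\left(\frac{633}{-471} - \frac{1796}{V{\left(- \frac{15}{42} \right)}}\right) + T{\left(8,71 \right)}\right) = \left(-3865 + 1515\right) \left(\left(\frac{633}{-471} - \frac{1796}{12}\right) + 71\right) = - 2350 \left(\left(633 \left(- \frac{1}{471}\right) - \frac{449}{3}\right) + 71\right) = - 2350 \left(\left(- \frac{211}{157} - \frac{449}{3}\right) + 71\right) = - 2350 \left(- \frac{71126}{471} + 71\right) = \left(-2350\right) \left(- \frac{37685}{471}\right) = \frac{88559750}{471}$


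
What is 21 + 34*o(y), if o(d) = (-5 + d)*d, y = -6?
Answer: 2265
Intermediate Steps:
o(d) = d*(-5 + d)
21 + 34*o(y) = 21 + 34*(-6*(-5 - 6)) = 21 + 34*(-6*(-11)) = 21 + 34*66 = 21 + 2244 = 2265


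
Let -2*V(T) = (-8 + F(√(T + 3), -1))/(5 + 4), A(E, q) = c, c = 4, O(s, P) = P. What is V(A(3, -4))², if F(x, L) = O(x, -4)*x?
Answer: 44/81 + 16*√7/81 ≈ 1.0658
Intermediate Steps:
F(x, L) = -4*x
A(E, q) = 4
V(T) = 4/9 + 2*√(3 + T)/9 (V(T) = -(-8 - 4*√(T + 3))/(2*(5 + 4)) = -(-8 - 4*√(3 + T))/(2*9) = -(-8/9 - 4*√(3 + T)/9)/2 = 4/9 + 2*√(3 + T)/9)
V(A(3, -4))² = (4/9 + 2*√(3 + 4)/9)² = (4/9 + 2*√7/9)²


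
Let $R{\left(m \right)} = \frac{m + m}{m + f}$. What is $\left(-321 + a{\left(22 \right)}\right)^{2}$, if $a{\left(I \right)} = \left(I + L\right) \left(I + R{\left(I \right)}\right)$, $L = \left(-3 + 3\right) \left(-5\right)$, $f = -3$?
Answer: $\frac{16524225}{361} \approx 45774.0$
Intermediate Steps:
$L = 0$ ($L = 0 \left(-5\right) = 0$)
$R{\left(m \right)} = \frac{2 m}{-3 + m}$ ($R{\left(m \right)} = \frac{m + m}{m - 3} = \frac{2 m}{-3 + m}$)
$a{\left(I \right)} = I \left(I + \frac{2 I}{-3 + I}\right)$ ($a{\left(I \right)} = \left(I + 0\right) \left(I + \frac{2 I}{-3 + I}\right) = I \left(I + \frac{2 I}{-3 + I}\right)$)
$\left(-321 + a{\left(22 \right)}\right)^{2} = \left(-321 + \frac{22^{2} \left(-1 + 22\right)}{-3 + 22}\right)^{2} = \left(-321 + 484 \cdot \frac{1}{19} \cdot 21\right)^{2} = \left(-321 + \frac{10164}{19}\right)^{2} = \left(\frac{4065}{19}\right)^{2} = \frac{16524225}{361}$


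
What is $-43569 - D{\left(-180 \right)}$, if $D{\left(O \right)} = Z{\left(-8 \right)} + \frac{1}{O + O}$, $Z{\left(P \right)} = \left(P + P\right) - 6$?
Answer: $- \frac{15676919}{360} \approx -43547.0$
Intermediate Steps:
$Z{\left(P \right)} = -6 + 2 P$ ($Z{\left(P \right)} = 2 P - 6 = -6 + 2 P$)
$D{\left(O \right)} = -22 + \frac{1}{2 O}$ ($D{\left(O \right)} = \left(-6 + 2 \left(-8\right)\right) + \frac{1}{O + O} = \left(-6 - 16\right) + \frac{1}{2 O} = -22 + \frac{1}{2 O}$)
$-43569 - D{\left(-180 \right)} = -43569 - \left(-22 + \frac{1}{2 \left(-180\right)}\right) = -43569 - \left(-22 + \frac{1}{2} \left(- \frac{1}{180}\right)\right) = -43569 - \left(-22 - \frac{1}{360}\right) = -43569 - - \frac{7921}{360} = -43569 + \frac{7921}{360} = - \frac{15676919}{360}$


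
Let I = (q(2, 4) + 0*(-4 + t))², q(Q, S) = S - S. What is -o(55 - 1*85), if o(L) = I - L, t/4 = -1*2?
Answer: -30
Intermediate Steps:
q(Q, S) = 0
t = -8 (t = 4*(-1*2) = 4*(-2) = -8)
I = 0 (I = (0 + 0*(-4 - 8))² = (0 + 0*(-12))² = (0 + 0)² = 0² = 0)
o(L) = -L (o(L) = 0 - L = -L)
-o(55 - 1*85) = -(-1)*(55 - 1*85) = -(-1)*(55 - 85) = -(-1)*(-30) = -1*30 = -30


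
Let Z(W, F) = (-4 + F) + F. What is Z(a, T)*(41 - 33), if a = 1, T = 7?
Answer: 80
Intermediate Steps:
Z(W, F) = -4 + 2*F
Z(a, T)*(41 - 33) = (-4 + 2*7)*(41 - 33) = (-4 + 14)*8 = 10*8 = 80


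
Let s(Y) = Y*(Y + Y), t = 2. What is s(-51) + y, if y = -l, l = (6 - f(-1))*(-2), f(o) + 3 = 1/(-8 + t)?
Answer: 15661/3 ≈ 5220.3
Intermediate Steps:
f(o) = -19/6 (f(o) = -3 + 1/(-8 + 2) = -3 + 1/(-6) = -3 - ⅙ = -19/6)
l = -55/3 (l = (6 - 1*(-19/6))*(-2) = (6 + 19/6)*(-2) = (55/6)*(-2) = -55/3 ≈ -18.333)
s(Y) = 2*Y² (s(Y) = Y*(2*Y) = 2*Y²)
y = 55/3 (y = -1*(-55/3) = 55/3 ≈ 18.333)
s(-51) + y = 2*(-51)² + 55/3 = 2*2601 + 55/3 = 5202 + 55/3 = 15661/3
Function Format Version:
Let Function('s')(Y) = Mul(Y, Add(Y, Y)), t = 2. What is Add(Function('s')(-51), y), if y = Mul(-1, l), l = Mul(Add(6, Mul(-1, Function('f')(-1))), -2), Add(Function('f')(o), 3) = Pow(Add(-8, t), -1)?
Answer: Rational(15661, 3) ≈ 5220.3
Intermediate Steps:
Function('f')(o) = Rational(-19, 6) (Function('f')(o) = Add(-3, Pow(Add(-8, 2), -1)) = Add(-3, Pow(-6, -1)) = Add(-3, Rational(-1, 6)) = Rational(-19, 6))
l = Rational(-55, 3) (l = Mul(Add(6, Mul(-1, Rational(-19, 6))), -2) = Mul(Add(6, Rational(19, 6)), -2) = Mul(Rational(55, 6), -2) = Rational(-55, 3) ≈ -18.333)
Function('s')(Y) = Mul(2, Pow(Y, 2)) (Function('s')(Y) = Mul(Y, Mul(2, Y)) = Mul(2, Pow(Y, 2)))
y = Rational(55, 3) (y = Mul(-1, Rational(-55, 3)) = Rational(55, 3) ≈ 18.333)
Add(Function('s')(-51), y) = Add(Mul(2, Pow(-51, 2)), Rational(55, 3)) = Add(Mul(2, 2601), Rational(55, 3)) = Add(5202, Rational(55, 3)) = Rational(15661, 3)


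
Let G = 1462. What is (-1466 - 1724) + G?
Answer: -1728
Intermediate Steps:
(-1466 - 1724) + G = (-1466 - 1724) + 1462 = -3190 + 1462 = -1728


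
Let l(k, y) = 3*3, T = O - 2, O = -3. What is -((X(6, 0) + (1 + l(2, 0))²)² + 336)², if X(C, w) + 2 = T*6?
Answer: -24601600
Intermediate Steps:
T = -5 (T = -3 - 2 = -5)
X(C, w) = -32 (X(C, w) = -2 - 5*6 = -2 - 30 = -32)
l(k, y) = 9
-((X(6, 0) + (1 + l(2, 0))²)² + 336)² = -((-32 + (1 + 9)²)² + 336)² = -((-32 + 10²)² + 336)² = -((-32 + 100)² + 336)² = -(68² + 336)² = -(4624 + 336)² = -1*4960² = -1*24601600 = -24601600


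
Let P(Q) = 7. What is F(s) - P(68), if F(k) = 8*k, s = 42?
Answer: 329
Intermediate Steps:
F(s) - P(68) = 8*42 - 1*7 = 336 - 7 = 329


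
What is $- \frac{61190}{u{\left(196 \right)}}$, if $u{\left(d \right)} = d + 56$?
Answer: $- \frac{30595}{126} \approx -242.82$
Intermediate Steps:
$u{\left(d \right)} = 56 + d$
$- \frac{61190}{u{\left(196 \right)}} = - \frac{61190}{56 + 196} = - \frac{61190}{252} = \left(-61190\right) \frac{1}{252} = - \frac{30595}{126}$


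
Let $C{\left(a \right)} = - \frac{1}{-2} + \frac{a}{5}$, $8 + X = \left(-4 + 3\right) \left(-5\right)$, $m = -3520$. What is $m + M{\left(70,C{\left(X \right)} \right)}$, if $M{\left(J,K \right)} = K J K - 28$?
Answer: $- \frac{35473}{10} \approx -3547.3$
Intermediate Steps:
$X = -3$ ($X = -8 + \left(-4 + 3\right) \left(-5\right) = -8 - -5 = -8 + 5 = -3$)
$C{\left(a \right)} = \frac{1}{2} + \frac{a}{5}$ ($C{\left(a \right)} = \left(-1\right) \left(- \frac{1}{2}\right) + a \frac{1}{5} = \frac{1}{2} + \frac{a}{5}$)
$M{\left(J,K \right)} = -28 + J K^{2}$ ($M{\left(J,K \right)} = J K K - 28 = J K^{2} - 28 = -28 + J K^{2}$)
$m + M{\left(70,C{\left(X \right)} \right)} = -3520 - \left(28 - 70 \left(\frac{1}{2} + \frac{1}{5} \left(-3\right)\right)^{2}\right) = -3520 - \left(28 - 70 \left(\frac{1}{2} - \frac{3}{5}\right)^{2}\right) = -3520 - \left(28 - 70 \left(- \frac{1}{10}\right)^{2}\right) = -3520 + \left(-28 + 70 \cdot \frac{1}{100}\right) = -3520 + \left(-28 + \frac{7}{10}\right) = -3520 - \frac{273}{10} = - \frac{35473}{10}$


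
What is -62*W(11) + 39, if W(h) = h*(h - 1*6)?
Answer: -3371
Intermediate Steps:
W(h) = h*(-6 + h) (W(h) = h*(h - 6) = h*(-6 + h))
-62*W(11) + 39 = -682*(-6 + 11) + 39 = -682*5 + 39 = -62*55 + 39 = -3410 + 39 = -3371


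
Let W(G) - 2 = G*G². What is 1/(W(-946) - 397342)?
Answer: -1/846987876 ≈ -1.1807e-9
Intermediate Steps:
W(G) = 2 + G³ (W(G) = 2 + G*G² = 2 + G³)
1/(W(-946) - 397342) = 1/((2 + (-946)³) - 397342) = 1/((2 - 846590536) - 397342) = 1/(-846590534 - 397342) = 1/(-846987876) = -1/846987876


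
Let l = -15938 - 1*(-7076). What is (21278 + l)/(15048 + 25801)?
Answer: 12416/40849 ≈ 0.30395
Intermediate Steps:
l = -8862 (l = -15938 + 7076 = -8862)
(21278 + l)/(15048 + 25801) = (21278 - 8862)/(15048 + 25801) = 12416/40849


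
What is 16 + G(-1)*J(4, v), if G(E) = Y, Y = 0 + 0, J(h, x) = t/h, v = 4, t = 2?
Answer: 16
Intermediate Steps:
J(h, x) = 2/h
Y = 0
G(E) = 0
16 + G(-1)*J(4, v) = 16 + 0*(2/4) = 16 + 0*(2*(¼)) = 16 + 0*(½) = 16 + 0 = 16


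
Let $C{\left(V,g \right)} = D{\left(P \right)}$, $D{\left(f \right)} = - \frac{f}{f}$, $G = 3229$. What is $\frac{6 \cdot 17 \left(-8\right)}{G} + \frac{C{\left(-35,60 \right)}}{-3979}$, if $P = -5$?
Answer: $- \frac{3243635}{12848191} \approx -0.25246$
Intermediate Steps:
$D{\left(f \right)} = -1$ ($D{\left(f \right)} = \left(-1\right) 1 = -1$)
$C{\left(V,g \right)} = -1$
$\frac{6 \cdot 17 \left(-8\right)}{G} + \frac{C{\left(-35,60 \right)}}{-3979} = \frac{6 \cdot 17 \left(-8\right)}{3229} - \frac{1}{-3979} = 102 \left(-8\right) \frac{1}{3229} - - \frac{1}{3979} = \left(-816\right) \frac{1}{3229} + \frac{1}{3979} = - \frac{816}{3229} + \frac{1}{3979} = - \frac{3243635}{12848191}$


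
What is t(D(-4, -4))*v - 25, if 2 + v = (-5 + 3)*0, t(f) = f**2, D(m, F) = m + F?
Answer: -153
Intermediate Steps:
D(m, F) = F + m
v = -2 (v = -2 + (-5 + 3)*0 = -2 - 2*0 = -2 + 0 = -2)
t(D(-4, -4))*v - 25 = (-4 - 4)**2*(-2) - 25 = (-8)**2*(-2) - 25 = 64*(-2) - 25 = -128 - 25 = -153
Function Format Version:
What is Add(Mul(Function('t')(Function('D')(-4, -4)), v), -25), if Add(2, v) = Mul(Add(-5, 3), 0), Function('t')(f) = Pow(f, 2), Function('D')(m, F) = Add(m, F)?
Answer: -153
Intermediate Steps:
Function('D')(m, F) = Add(F, m)
v = -2 (v = Add(-2, Mul(Add(-5, 3), 0)) = Add(-2, Mul(-2, 0)) = Add(-2, 0) = -2)
Add(Mul(Function('t')(Function('D')(-4, -4)), v), -25) = Add(Mul(Pow(Add(-4, -4), 2), -2), -25) = Add(Mul(Pow(-8, 2), -2), -25) = Add(Mul(64, -2), -25) = Add(-128, -25) = -153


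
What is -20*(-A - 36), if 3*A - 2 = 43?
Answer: 1020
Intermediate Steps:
A = 15 (A = ⅔ + (⅓)*43 = ⅔ + 43/3 = 15)
-20*(-A - 36) = -20*(-1*15 - 36) = -20*(-15 - 36) = -20*(-51) = 1020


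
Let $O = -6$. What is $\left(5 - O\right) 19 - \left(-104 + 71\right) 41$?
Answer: $1562$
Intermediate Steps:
$\left(5 - O\right) 19 - \left(-104 + 71\right) 41 = \left(5 - -6\right) 19 - \left(-104 + 71\right) 41 = \left(5 + 6\right) 19 - \left(-33\right) 41 = 11 \cdot 19 - -1353 = 209 + 1353 = 1562$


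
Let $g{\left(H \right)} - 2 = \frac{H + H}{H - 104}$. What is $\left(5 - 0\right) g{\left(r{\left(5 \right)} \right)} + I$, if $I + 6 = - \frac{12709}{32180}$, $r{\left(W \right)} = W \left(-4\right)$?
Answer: $\frac{5205341}{997580} \approx 5.218$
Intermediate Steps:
$r{\left(W \right)} = - 4 W$
$g{\left(H \right)} = 2 + \frac{2 H}{-104 + H}$ ($g{\left(H \right)} = 2 + \frac{H + H}{H - 104} = 2 + \frac{2 H}{-104 + H}$)
$I = - \frac{205789}{32180}$ ($I = -6 - \frac{12709}{32180} = - \frac{205789}{32180} \approx -6.3949$)
$\left(5 - 0\right) g{\left(r{\left(5 \right)} \right)} + I = \left(5 - 0\right) \frac{4 \left(-52 - 20\right)}{-104 - 20} - \frac{205789}{32180} = \left(5 + 0\right) \frac{4 \left(-52 - 20\right)}{-104 - 20} - \frac{205789}{32180} = 5 \cdot 4 \frac{1}{-124} \left(-72\right) - \frac{205789}{32180} = 5 \cdot 4 \left(- \frac{1}{124}\right) \left(-72\right) - \frac{205789}{32180} = 5 \cdot \frac{72}{31} - \frac{205789}{32180} = \frac{360}{31} - \frac{205789}{32180} = \frac{5205341}{997580}$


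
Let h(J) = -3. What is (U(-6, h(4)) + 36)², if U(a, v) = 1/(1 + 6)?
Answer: 64009/49 ≈ 1306.3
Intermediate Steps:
U(a, v) = ⅐ (U(a, v) = 1/7 = ⅐)
(U(-6, h(4)) + 36)² = (⅐ + 36)² = (253/7)² = 64009/49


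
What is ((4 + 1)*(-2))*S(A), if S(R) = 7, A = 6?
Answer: -70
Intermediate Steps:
((4 + 1)*(-2))*S(A) = ((4 + 1)*(-2))*7 = (5*(-2))*7 = -10*7 = -70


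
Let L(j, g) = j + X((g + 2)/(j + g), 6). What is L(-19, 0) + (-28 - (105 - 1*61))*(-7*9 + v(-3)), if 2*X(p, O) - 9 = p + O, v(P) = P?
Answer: 180137/38 ≈ 4740.4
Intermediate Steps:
X(p, O) = 9/2 + O/2 + p/2 (X(p, O) = 9/2 + (p + O)/2 = 9/2 + (O + p)/2 = 9/2 + (O/2 + p/2) = 9/2 + O/2 + p/2)
L(j, g) = 15/2 + j + (2 + g)/(2*(g + j)) (L(j, g) = j + (9/2 + (1/2)*6 + ((g + 2)/(j + g))/2) = j + (9/2 + 3 + ((2 + g)/(g + j))/2) = j + (9/2 + 3 + (2 + g)/(2*(g + j))) = j + (15/2 + (2 + g)/(2*(g + j))) = 15/2 + j + (2 + g)/(2*(g + j)))
L(-19, 0) + (-28 - (105 - 1*61))*(-7*9 + v(-3)) = (2 + 0 + (15 + 2*(-19))*(0 - 19))/(2*(0 - 19)) + (-28 - (105 - 1*61))*(-7*9 - 3) = (1/2)*(2 + 0 + (15 - 38)*(-19))/(-19) + (-28 - (105 - 61))*(-63 - 3) = (1/2)*(-1/19)*(2 + 0 - 23*(-19)) + (-28 - 1*44)*(-66) = (1/2)*(-1/19)*(2 + 0 + 437) + (-28 - 44)*(-66) = (1/2)*(-1/19)*439 - 72*(-66) = -439/38 + 4752 = 180137/38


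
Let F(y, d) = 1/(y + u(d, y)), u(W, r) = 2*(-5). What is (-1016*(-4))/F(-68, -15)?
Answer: -316992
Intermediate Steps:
u(W, r) = -10
F(y, d) = 1/(-10 + y) (F(y, d) = 1/(y - 10) = 1/(-10 + y))
(-1016*(-4))/F(-68, -15) = (-1016*(-4))/(1/(-10 - 68)) = 4064/(1/(-78)) = 4064/(-1/78) = 4064*(-78) = -316992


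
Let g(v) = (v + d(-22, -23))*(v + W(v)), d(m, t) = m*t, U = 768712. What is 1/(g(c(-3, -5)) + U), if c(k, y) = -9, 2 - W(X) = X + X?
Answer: 1/774179 ≈ 1.2917e-6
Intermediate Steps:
W(X) = 2 - 2*X (W(X) = 2 - (X + X) = 2 - 2*X)
g(v) = (2 - v)*(506 + v) (g(v) = (v - 22*(-23))*(v + (2 - 2*v)) = (v + 506)*(2 - v) = (506 + v)*(2 - v) = (2 - v)*(506 + v))
1/(g(c(-3, -5)) + U) = 1/((1012 - 1*(-9)² - 504*(-9)) + 768712) = 1/((1012 - 1*81 + 4536) + 768712) = 1/((1012 - 81 + 4536) + 768712) = 1/(5467 + 768712) = 1/774179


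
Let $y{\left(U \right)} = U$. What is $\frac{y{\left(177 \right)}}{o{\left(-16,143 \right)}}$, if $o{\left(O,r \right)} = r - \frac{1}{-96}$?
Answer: $\frac{16992}{13729} \approx 1.2377$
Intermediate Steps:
$o{\left(O,r \right)} = \frac{1}{96} + r$ ($o{\left(O,r \right)} = r - - \frac{1}{96} = r + \frac{1}{96} = \frac{1}{96} + r$)
$\frac{y{\left(177 \right)}}{o{\left(-16,143 \right)}} = \frac{177}{\frac{1}{96} + 143} = \frac{177}{\frac{13729}{96}} = 177 \cdot \frac{96}{13729} = \frac{16992}{13729}$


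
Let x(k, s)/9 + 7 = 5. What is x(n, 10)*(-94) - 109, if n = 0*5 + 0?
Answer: 1583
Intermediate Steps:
n = 0 (n = 0 + 0 = 0)
x(k, s) = -18 (x(k, s) = -63 + 9*5 = -63 + 45 = -18)
x(n, 10)*(-94) - 109 = -18*(-94) - 109 = 1692 - 109 = 1583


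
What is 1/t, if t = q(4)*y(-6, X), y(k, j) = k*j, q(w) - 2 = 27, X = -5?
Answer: 1/870 ≈ 0.0011494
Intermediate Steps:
q(w) = 29 (q(w) = 2 + 27 = 29)
y(k, j) = j*k
t = 870 (t = 29*(-5*(-6)) = 29*30 = 870)
1/t = 1/870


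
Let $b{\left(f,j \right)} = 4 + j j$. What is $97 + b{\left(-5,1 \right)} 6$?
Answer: $127$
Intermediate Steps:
$b{\left(f,j \right)} = 4 + j^{2}$
$97 + b{\left(-5,1 \right)} 6 = 97 + \left(4 + 1^{2}\right) 6 = 97 + \left(4 + 1\right) 6 = 97 + 5 \cdot 6 = 97 + 30 = 127$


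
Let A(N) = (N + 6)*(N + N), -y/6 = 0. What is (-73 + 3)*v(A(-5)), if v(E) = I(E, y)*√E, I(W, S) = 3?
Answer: -210*I*√10 ≈ -664.08*I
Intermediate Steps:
y = 0 (y = -6*0 = 0)
A(N) = 2*N*(6 + N) (A(N) = (6 + N)*(2*N) = 2*N*(6 + N))
v(E) = 3*√E
(-73 + 3)*v(A(-5)) = (-73 + 3)*(3*√(2*(-5)*(6 - 5))) = -210*√(2*(-5)*1) = -210*√(-10) = -210*I*√10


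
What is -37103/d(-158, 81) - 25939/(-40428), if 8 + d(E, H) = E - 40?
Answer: 752671759/4164084 ≈ 180.75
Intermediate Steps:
d(E, H) = -48 + E (d(E, H) = -8 + (E - 40) = -8 + (-40 + E) = -48 + E)
-37103/d(-158, 81) - 25939/(-40428) = -37103/(-48 - 158) - 25939/(-40428) = -37103/(-206) - 25939*(-1/40428) = -37103*(-1/206) + 25939/40428 = 37103/206 + 25939/40428 = 752671759/4164084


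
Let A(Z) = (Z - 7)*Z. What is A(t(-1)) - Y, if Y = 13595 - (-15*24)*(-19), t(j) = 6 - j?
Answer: -6755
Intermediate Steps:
A(Z) = Z*(-7 + Z) (A(Z) = (-7 + Z)*Z = Z*(-7 + Z))
Y = 6755 (Y = 13595 - (-360)*(-19) = 13595 - 1*6840 = 13595 - 6840 = 6755)
A(t(-1)) - Y = (6 - 1*(-1))*(-7 + (6 - 1*(-1))) - 1*6755 = (6 + 1)*(-7 + (6 + 1)) - 6755 = 7*(-7 + 7) - 6755 = 7*0 - 6755 = 0 - 6755 = -6755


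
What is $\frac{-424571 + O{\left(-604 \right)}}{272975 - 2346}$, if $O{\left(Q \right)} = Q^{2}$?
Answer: $- \frac{59755}{270629} \approx -0.2208$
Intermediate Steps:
$\frac{-424571 + O{\left(-604 \right)}}{272975 - 2346} = \frac{-424571 + \left(-604\right)^{2}}{272975 - 2346} = \frac{-424571 + 364816}{270629} = \left(-59755\right) \frac{1}{270629} = - \frac{59755}{270629}$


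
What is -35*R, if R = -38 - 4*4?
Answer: 1890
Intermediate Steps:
R = -54 (R = -38 - 1*16 = -38 - 16 = -54)
-35*R = -35*(-54) = 1890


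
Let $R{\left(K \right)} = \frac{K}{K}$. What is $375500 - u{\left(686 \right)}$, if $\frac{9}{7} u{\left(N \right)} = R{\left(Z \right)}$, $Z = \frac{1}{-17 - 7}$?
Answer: $\frac{3379493}{9} \approx 3.755 \cdot 10^{5}$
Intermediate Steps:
$Z = - \frac{1}{24}$ ($Z = \frac{1}{-24} = - \frac{1}{24} \approx -0.041667$)
$R{\left(K \right)} = 1$
$u{\left(N \right)} = \frac{7}{9}$ ($u{\left(N \right)} = \frac{7}{9} \cdot 1 = \frac{7}{9}$)
$375500 - u{\left(686 \right)} = 375500 - \frac{7}{9} = \frac{3379493}{9}$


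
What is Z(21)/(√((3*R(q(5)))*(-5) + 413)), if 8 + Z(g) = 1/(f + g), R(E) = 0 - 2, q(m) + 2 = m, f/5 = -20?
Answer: -633*√443/34997 ≈ -0.38069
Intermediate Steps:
f = -100 (f = 5*(-20) = -100)
q(m) = -2 + m
R(E) = -2
Z(g) = -8 + 1/(-100 + g)
Z(21)/(√((3*R(q(5)))*(-5) + 413)) = ((801 - 8*21)/(-100 + 21))/(√((3*(-2))*(-5) + 413)) = ((801 - 168)/(-79))/(√(-6*(-5) + 413)) = (-1/79*633)/(√(30 + 413)) = -633*√443/443/79 = -633*√443/34997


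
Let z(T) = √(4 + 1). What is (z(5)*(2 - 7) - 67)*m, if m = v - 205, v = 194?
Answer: 737 + 55*√5 ≈ 859.98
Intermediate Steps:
z(T) = √5
m = -11 (m = 194 - 205 = -11)
(z(5)*(2 - 7) - 67)*m = (√5*(2 - 7) - 67)*(-11) = (√5*(-5) - 67)*(-11) = (-5*√5 - 67)*(-11) = (-67 - 5*√5)*(-11) = 737 + 55*√5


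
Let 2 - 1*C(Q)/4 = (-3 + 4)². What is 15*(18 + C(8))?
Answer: 330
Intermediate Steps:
C(Q) = 4 (C(Q) = 8 - 4*(-3 + 4)² = 8 - 4*1² = 8 - 4*1 = 8 - 4 = 4)
15*(18 + C(8)) = 15*(18 + 4) = 15*22 = 330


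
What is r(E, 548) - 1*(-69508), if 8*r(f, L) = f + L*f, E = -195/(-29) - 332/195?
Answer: 1053377291/15080 ≈ 69853.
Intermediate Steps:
E = 28397/5655 (E = -195*(-1/29) - 332*1/195 = 195/29 - 332/195 = 28397/5655 ≈ 5.0216)
r(f, L) = f/8 + L*f/8 (r(f, L) = (f + L*f)/8 = f/8 + L*f/8)
r(E, 548) - 1*(-69508) = (⅛)*(28397/5655)*(1 + 548) - 1*(-69508) = (⅛)*(28397/5655)*549 + 69508 = 5196651/15080 + 69508 = 1053377291/15080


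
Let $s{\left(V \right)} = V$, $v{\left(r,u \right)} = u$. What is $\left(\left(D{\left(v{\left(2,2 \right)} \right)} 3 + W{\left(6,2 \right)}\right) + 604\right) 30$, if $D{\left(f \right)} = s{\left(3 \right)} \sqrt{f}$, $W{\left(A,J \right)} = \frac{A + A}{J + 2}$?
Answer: $18210 + 270 \sqrt{2} \approx 18592.0$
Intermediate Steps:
$W{\left(A,J \right)} = \frac{2 A}{2 + J}$
$D{\left(f \right)} = 3 \sqrt{f}$
$\left(\left(D{\left(v{\left(2,2 \right)} \right)} 3 + W{\left(6,2 \right)}\right) + 604\right) 30 = \left(\left(3 \sqrt{2} \cdot 3 + 2 \cdot 6 \frac{1}{2 + 2}\right) + 604\right) 30 = \left(\left(9 \sqrt{2} + 2 \cdot 6 \cdot \frac{1}{4}\right) + 604\right) 30 = \left(\left(9 \sqrt{2} + 3\right) + 604\right) 30 = \left(\left(3 + 9 \sqrt{2}\right) + 604\right) 30 = \left(607 + 9 \sqrt{2}\right) 30 = 18210 + 270 \sqrt{2}$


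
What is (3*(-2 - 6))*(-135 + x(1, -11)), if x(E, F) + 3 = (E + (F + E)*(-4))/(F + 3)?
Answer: 3435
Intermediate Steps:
x(E, F) = -3 + (-4*F - 3*E)/(3 + F) (x(E, F) = -3 + (E + (F + E)*(-4))/(F + 3) = -3 + (E + (E + F)*(-4))/(3 + F) = -3 + (E + (-4*E - 4*F))/(3 + F) = -3 + (-4*F - 3*E)/(3 + F))
(3*(-2 - 6))*(-135 + x(1, -11)) = (3*(-2 - 6))*(-135 + (-9 - 7*(-11) - 3*1)/(3 - 11)) = (3*(-8))*(-135 + (-9 + 77 - 3)/(-8)) = -24*(-135 - 1/8*65) = -24*(-135 - 65/8) = -24*(-1145/8) = 3435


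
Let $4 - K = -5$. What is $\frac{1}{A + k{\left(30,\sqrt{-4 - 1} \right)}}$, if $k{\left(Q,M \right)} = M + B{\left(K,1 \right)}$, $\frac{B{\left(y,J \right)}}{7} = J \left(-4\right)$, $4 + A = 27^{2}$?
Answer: $\frac{697}{485814} - \frac{i \sqrt{5}}{485814} \approx 0.0014347 - 4.6027 \cdot 10^{-6} i$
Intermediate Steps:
$K = 9$ ($K = 4 - -5 = 4 + 5 = 9$)
$A = 725$ ($A = -4 + 27^{2} = -4 + 729 = 725$)
$B{\left(y,J \right)} = - 28 J$ ($B{\left(y,J \right)} = 7 J \left(-4\right) = 7 \left(- 4 J\right) = - 28 J$)
$k{\left(Q,M \right)} = -28 + M$ ($k{\left(Q,M \right)} = M - 28 = -28 + M$)
$\frac{1}{A + k{\left(30,\sqrt{-4 - 1} \right)}} = \frac{1}{725 - \left(28 - \sqrt{-4 - 1}\right)} = \frac{1}{725 - \left(28 - \sqrt{-5}\right)} = \frac{1}{725 - \left(28 - i \sqrt{5}\right)} = \frac{1}{697 + i \sqrt{5}}$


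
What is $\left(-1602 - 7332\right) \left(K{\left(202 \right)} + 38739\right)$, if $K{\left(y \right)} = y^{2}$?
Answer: $-710637162$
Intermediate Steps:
$\left(-1602 - 7332\right) \left(K{\left(202 \right)} + 38739\right) = \left(-1602 - 7332\right) \left(202^{2} + 38739\right) = - 8934 \left(40804 + 38739\right) = \left(-8934\right) 79543 = -710637162$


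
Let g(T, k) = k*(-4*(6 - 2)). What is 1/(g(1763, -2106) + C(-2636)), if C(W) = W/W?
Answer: 1/33697 ≈ 2.9676e-5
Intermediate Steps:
C(W) = 1
g(T, k) = -16*k (g(T, k) = k*(-4*4) = k*(-16) = -16*k)
1/(g(1763, -2106) + C(-2636)) = 1/(-16*(-2106) + 1) = 1/(33696 + 1) = 1/33697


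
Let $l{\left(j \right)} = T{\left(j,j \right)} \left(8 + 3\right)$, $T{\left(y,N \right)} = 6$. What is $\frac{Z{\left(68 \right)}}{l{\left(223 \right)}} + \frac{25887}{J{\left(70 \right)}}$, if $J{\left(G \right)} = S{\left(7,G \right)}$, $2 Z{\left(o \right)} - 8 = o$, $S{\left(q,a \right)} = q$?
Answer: $\frac{854404}{231} \approx 3698.7$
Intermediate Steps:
$Z{\left(o \right)} = 4 + \frac{o}{2}$
$J{\left(G \right)} = 7$
$l{\left(j \right)} = 66$ ($l{\left(j \right)} = 6 \left(8 + 3\right) = 6 \cdot 11 = 66$)
$\frac{Z{\left(68 \right)}}{l{\left(223 \right)}} + \frac{25887}{J{\left(70 \right)}} = \frac{4 + \frac{1}{2} \cdot 68}{66} + \frac{25887}{7} = \left(4 + 34\right) \frac{1}{66} + 25887 \cdot \frac{1}{7} = 38 \cdot \frac{1}{66} + \frac{25887}{7} = \frac{19}{33} + \frac{25887}{7} = \frac{854404}{231}$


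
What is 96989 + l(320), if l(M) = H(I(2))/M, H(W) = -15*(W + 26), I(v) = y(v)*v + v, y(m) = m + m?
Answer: 1551797/16 ≈ 96987.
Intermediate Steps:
y(m) = 2*m
I(v) = v + 2*v² (I(v) = (2*v)*v + v = 2*v² + v = v + 2*v²)
H(W) = -390 - 15*W (H(W) = -15*(26 + W) = -390 - 15*W)
l(M) = -540/M (l(M) = (-390 - 30*(1 + 2*2))/M = (-390 - 30*(1 + 4))/M = (-390 - 30*5)/M = (-390 - 15*10)/M = (-390 - 150)/M = -540/M)
96989 + l(320) = 96989 - 540/320 = 96989 - 540*1/320 = 96989 - 27/16 = 1551797/16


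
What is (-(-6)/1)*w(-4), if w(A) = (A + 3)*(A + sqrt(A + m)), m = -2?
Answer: 24 - 6*I*sqrt(6) ≈ 24.0 - 14.697*I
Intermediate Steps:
w(A) = (3 + A)*(A + sqrt(-2 + A)) (w(A) = (A + 3)*(A + sqrt(A - 2)) = (3 + A)*(A + sqrt(-2 + A)))
(-(-6)/1)*w(-4) = (-(-6)/1)*((-4)**2 + 3*(-4) + 3*sqrt(-2 - 4) - 4*sqrt(-2 - 4)) = (-(-6))*(16 - 12 + 3*sqrt(-6) - 4*I*sqrt(6)) = (-6*(-1))*(16 - 12 + 3*(I*sqrt(6)) - 4*I*sqrt(6)) = 6*(16 - 12 + 3*I*sqrt(6) - 4*I*sqrt(6)) = 6*(4 - I*sqrt(6)) = 24 - 6*I*sqrt(6)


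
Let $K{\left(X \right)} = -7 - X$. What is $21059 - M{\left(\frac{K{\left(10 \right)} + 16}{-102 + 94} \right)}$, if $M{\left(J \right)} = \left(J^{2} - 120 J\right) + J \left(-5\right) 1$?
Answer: $\frac{1348775}{64} \approx 21075.0$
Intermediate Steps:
$M{\left(J \right)} = J^{2} - 125 J$ ($M{\left(J \right)} = \left(J^{2} - 120 J\right) + - 5 J 1 = \left(J^{2} - 120 J\right) - 5 J = J^{2} - 125 J$)
$21059 - M{\left(\frac{K{\left(10 \right)} + 16}{-102 + 94} \right)} = 21059 - \frac{\left(-7 - 10\right) + 16}{-102 + 94} \left(-125 + \frac{\left(-7 - 10\right) + 16}{-102 + 94}\right) = 21059 - \frac{\left(-7 - 10\right) + 16}{-8} \left(-125 + \frac{\left(-7 - 10\right) + 16}{-8}\right) = 21059 - \left(-17 + 16\right) \left(- \frac{1}{8}\right) \left(-125 + \left(-17 + 16\right) \left(- \frac{1}{8}\right)\right) = 21059 - \left(-1\right) \left(- \frac{1}{8}\right) \left(-125 - - \frac{1}{8}\right) = 21059 - \frac{-125 + \frac{1}{8}}{8} = 21059 - \frac{1}{8} \left(- \frac{999}{8}\right) = 21059 - - \frac{999}{64} = 21059 + \frac{999}{64} = \frac{1348775}{64}$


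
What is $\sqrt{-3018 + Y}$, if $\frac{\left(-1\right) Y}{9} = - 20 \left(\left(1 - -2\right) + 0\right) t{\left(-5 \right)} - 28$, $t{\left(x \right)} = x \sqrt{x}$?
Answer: $\sqrt{-2766 - 2700 i \sqrt{5}} \approx 44.016 - 68.582 i$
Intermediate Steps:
$t{\left(x \right)} = x^{\frac{3}{2}}$
$Y = 252 - 2700 i \sqrt{5}$ ($Y = - 9 \left(- 20 \left(\left(1 - -2\right) + 0\right) \left(-5\right)^{\frac{3}{2}} - 28\right) = - 9 \left(- 20 \left(\left(1 + 2\right) + 0\right) \left(- 5 i \sqrt{5}\right) - 28\right) = - 9 \left(- 20 \left(3 + 0\right) \left(- 5 i \sqrt{5}\right) - 28\right) = - 9 \left(- 20 \cdot 3 \left(- 5 i \sqrt{5}\right) - 28\right) = - 9 \left(- 20 \left(- 15 i \sqrt{5}\right) - 28\right) = - 9 \left(300 i \sqrt{5} - 28\right) = - 9 \left(-28 + 300 i \sqrt{5}\right) = 252 - 2700 i \sqrt{5} \approx 252.0 - 6037.4 i$)
$\sqrt{-3018 + Y} = \sqrt{-3018 + \left(252 - 2700 i \sqrt{5}\right)} = \sqrt{-2766 - 2700 i \sqrt{5}}$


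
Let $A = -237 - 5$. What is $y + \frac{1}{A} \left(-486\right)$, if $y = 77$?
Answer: $\frac{9560}{121} \approx 79.008$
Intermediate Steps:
$A = -242$ ($A = -237 - 5 = -242$)
$y + \frac{1}{A} \left(-486\right) = 77 + \frac{1}{-242} \left(-486\right) = 77 - - \frac{243}{121} = 77 + \frac{243}{121} = \frac{9560}{121}$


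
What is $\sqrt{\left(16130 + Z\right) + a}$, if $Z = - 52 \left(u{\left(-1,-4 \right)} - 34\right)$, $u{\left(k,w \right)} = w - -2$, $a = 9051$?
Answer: $\sqrt{27053} \approx 164.48$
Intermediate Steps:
$u{\left(k,w \right)} = 2 + w$ ($u{\left(k,w \right)} = w + 2 = 2 + w$)
$Z = 1872$ ($Z = - 52 \left(\left(2 - 4\right) - 34\right) = - 52 \left(-2 - 34\right) = \left(-52\right) \left(-36\right) = 1872$)
$\sqrt{\left(16130 + Z\right) + a} = \sqrt{\left(16130 + 1872\right) + 9051} = \sqrt{18002 + 9051} = \sqrt{27053}$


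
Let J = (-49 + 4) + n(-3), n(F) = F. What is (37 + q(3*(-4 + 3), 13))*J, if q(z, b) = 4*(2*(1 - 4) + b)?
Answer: -3120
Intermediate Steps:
q(z, b) = -24 + 4*b (q(z, b) = 4*(2*(-3) + b) = 4*(-6 + b) = -24 + 4*b)
J = -48 (J = (-49 + 4) - 3 = -45 - 3 = -48)
(37 + q(3*(-4 + 3), 13))*J = (37 + (-24 + 4*13))*(-48) = (37 + (-24 + 52))*(-48) = (37 + 28)*(-48) = 65*(-48) = -3120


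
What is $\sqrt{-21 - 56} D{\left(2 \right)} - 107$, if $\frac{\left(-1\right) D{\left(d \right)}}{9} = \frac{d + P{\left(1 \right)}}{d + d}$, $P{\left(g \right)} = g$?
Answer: $-107 - \frac{27 i \sqrt{77}}{4} \approx -107.0 - 59.231 i$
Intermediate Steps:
$D{\left(d \right)} = - \frac{9 \left(1 + d\right)}{2 d}$ ($D{\left(d \right)} = - 9 \frac{d + 1}{d + d} = - 9 \frac{1 + d}{2 d} = - \frac{9 \left(1 + d\right)}{2 d}$)
$\sqrt{-21 - 56} D{\left(2 \right)} - 107 = \sqrt{-21 - 56} \frac{9 \left(-1 - 2\right)}{2 \cdot 2} - 107 = \sqrt{-21 - 56} \cdot \frac{9}{2} \cdot \frac{1}{2} \left(-1 - 2\right) - 107 = \sqrt{-21 - 56} \cdot \frac{9}{2} \cdot \frac{1}{2} \left(-3\right) - 107 = \sqrt{-77} \left(- \frac{27}{4}\right) - 107 = i \sqrt{77} \left(- \frac{27}{4}\right) - 107 = - \frac{27 i \sqrt{77}}{4} - 107 = -107 - \frac{27 i \sqrt{77}}{4}$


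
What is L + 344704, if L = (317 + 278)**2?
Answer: 698729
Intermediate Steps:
L = 354025 (L = 595**2 = 354025)
L + 344704 = 354025 + 344704 = 698729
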